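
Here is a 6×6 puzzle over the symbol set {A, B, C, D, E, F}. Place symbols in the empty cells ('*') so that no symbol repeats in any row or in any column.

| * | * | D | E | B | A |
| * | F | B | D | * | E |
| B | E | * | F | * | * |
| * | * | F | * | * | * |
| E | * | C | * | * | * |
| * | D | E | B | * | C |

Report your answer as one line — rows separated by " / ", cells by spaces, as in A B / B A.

(r1,c2) = C
(r3,c3) = A
(r3,c6) = D
(r4,c6) = B
(r5,c4) = A
(r5,c6) = F
(r1,c1) = F
(r3,c5) = C
(r4,c2) = A
(r4,c4) = C
(r5,c2) = B
(r5,c5) = D
(r6,c1) = A
(r6,c5) = F
(r2,c1) = C
(r2,c5) = A
(r4,c1) = D
(r4,c5) = E

F C D E B A / C F B D A E / B E A F C D / D A F C E B / E B C A D F / A D E B F C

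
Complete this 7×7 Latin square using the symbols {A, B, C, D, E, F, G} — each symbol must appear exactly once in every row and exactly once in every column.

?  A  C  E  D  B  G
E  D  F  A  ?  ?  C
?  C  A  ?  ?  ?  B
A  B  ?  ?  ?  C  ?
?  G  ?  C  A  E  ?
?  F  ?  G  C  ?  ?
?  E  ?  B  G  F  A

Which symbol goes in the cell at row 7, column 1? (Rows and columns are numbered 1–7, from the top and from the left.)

C

(r1,c1) = F
(r2,c5) = B
(r2,c6) = G
(r3,c6) = D
(r6,c6) = A
(r7,c3) = D
(r3,c1) = G
(r3,c4) = F
(r3,c5) = E
(r4,c4) = D
(r4,c5) = F
(r4,c7) = E
(r5,c3) = B
(r6,c3) = E
(r6,c7) = D
(r7,c1) = C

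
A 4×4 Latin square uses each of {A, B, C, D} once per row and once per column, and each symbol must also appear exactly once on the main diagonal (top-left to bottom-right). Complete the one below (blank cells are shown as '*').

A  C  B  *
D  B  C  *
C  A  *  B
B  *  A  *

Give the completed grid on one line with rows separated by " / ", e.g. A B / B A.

A C B D / D B C A / C A D B / B D A C

Cell (r1,c4): row 1 has {A,B,C}; column 4 has {B} → D.
Cell (r2,c4): row 2 has {B,C,D}; column 4 has {B,D} → A.
Cell (r3,c3): row 3 has {A,B,C}; column 3 has {A,B,C}; the diagonal has {A,B} → D.
Cell (r4,c2): row 4 has {A,B}; column 2 has {A,B,C} → D.
Cell (r4,c4): row 4 has {A,B,D}; column 4 has {A,B,D}; the diagonal has {A,B,D} → C.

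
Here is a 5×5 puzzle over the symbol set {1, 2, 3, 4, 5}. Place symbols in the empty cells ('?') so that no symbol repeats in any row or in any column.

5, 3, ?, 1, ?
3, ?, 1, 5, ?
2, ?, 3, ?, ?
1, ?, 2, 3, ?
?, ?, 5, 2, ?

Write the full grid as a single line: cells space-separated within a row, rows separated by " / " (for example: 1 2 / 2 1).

5 3 4 1 2 / 3 2 1 5 4 / 2 5 3 4 1 / 1 4 2 3 5 / 4 1 5 2 3

row 1 has {1,3,5}; column 3 has {1,2,3,5} — only 4 is left for (r1,c3).
row 1 has {1,3,4,5}; column 5 is empty so far — only 2 is left for (r1,c5).
row 2 has {1,3,5}; column 5 has {2} — only 4 is left for (r2,c5).
row 3 has {2,3}; column 4 has {1,2,3,5} — only 4 is left for (r3,c4).
row 4 has {1,2,3}; column 5 has {2,4} — only 5 is left for (r4,c5).
row 5 has {2,5}; column 1 has {1,2,3,5} — only 4 is left for (r5,c1).
row 5 has {2,4,5}; column 2 has {3} — only 1 is left for (r5,c2).
row 5 has {1,2,4,5}; column 5 has {2,4,5} — only 3 is left for (r5,c5).
row 2 has {1,3,4,5}; column 2 has {1,3} — only 2 is left for (r2,c2).
row 3 has {2,3,4}; column 2 has {1,2,3} — only 5 is left for (r3,c2).
row 3 has {2,3,4,5}; column 5 has {2,3,4,5} — only 1 is left for (r3,c5).
row 4 has {1,2,3,5}; column 2 has {1,2,3,5} — only 4 is left for (r4,c2).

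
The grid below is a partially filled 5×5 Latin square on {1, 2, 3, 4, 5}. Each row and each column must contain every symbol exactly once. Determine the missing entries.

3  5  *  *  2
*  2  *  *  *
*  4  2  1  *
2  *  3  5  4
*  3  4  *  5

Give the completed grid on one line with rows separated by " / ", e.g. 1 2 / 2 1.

(r1,c3) = 1
(r1,c4) = 4
(r2,c3) = 5
(r2,c4) = 3
(r2,c5) = 1
(r3,c1) = 5
(r3,c5) = 3
(r4,c2) = 1
(r5,c1) = 1
(r5,c4) = 2
(r2,c1) = 4

3 5 1 4 2 / 4 2 5 3 1 / 5 4 2 1 3 / 2 1 3 5 4 / 1 3 4 2 5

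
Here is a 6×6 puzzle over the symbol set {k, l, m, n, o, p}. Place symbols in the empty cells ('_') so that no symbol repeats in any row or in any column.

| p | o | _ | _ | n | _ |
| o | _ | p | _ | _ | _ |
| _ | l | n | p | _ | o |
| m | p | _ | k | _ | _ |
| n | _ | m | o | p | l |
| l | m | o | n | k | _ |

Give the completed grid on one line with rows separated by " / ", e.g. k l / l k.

p o k l n m / o n p m l k / k l n p m o / m p l k o n / n k m o p l / l m o n k p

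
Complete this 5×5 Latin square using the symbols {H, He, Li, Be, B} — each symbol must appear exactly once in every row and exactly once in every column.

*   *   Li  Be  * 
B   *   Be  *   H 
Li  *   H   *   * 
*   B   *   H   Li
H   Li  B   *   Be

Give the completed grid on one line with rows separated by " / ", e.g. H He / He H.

row 1 has {Li,Be}; column 1 has {H,Li,B} — only He is left for (r1,c1).
row 1 has {He,Li,Be}; column 2 has {Li,B} — only H is left for (r1,c2).
row 1 has {H,He,Li,Be}; column 5 has {H,Li,Be} — only B is left for (r1,c5).
row 2 has {H,Be,B}; column 2 has {H,Li,B} — only He is left for (r2,c2).
row 2 has {H,He,Be,B}; column 4 has {H,Be} — only Li is left for (r2,c4).
row 3 has {H,Li}; column 2 has {H,He,Li,B} — only Be is left for (r3,c2).
row 3 has {H,Li,Be}; column 5 has {H,Li,Be,B} — only He is left for (r3,c5).
row 4 has {H,Li,B}; column 1 has {H,He,Li,B} — only Be is left for (r4,c1).
row 4 has {H,Li,Be,B}; column 3 has {H,Li,Be,B} — only He is left for (r4,c3).
row 5 has {H,Li,Be,B}; column 4 has {H,Li,Be} — only He is left for (r5,c4).
row 3 has {H,He,Li,Be}; column 4 has {H,He,Li,Be} — only B is left for (r3,c4).

He H Li Be B / B He Be Li H / Li Be H B He / Be B He H Li / H Li B He Be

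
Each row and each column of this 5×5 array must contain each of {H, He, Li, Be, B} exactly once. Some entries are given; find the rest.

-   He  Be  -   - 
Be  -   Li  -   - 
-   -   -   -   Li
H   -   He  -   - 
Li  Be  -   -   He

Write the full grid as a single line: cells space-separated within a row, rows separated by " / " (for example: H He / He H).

(r1,c1) = B
(r1,c5) = H
(r2,c5) = B
(r3,c1) = He
(r4,c5) = Be
(r1,c4) = Li
(r2,c2) = H
(r2,c4) = He
(r3,c2) = B
(r3,c3) = H
(r3,c4) = Be
(r4,c2) = Li
(r4,c4) = B
(r5,c3) = B
(r5,c4) = H

B He Be Li H / Be H Li He B / He B H Be Li / H Li He B Be / Li Be B H He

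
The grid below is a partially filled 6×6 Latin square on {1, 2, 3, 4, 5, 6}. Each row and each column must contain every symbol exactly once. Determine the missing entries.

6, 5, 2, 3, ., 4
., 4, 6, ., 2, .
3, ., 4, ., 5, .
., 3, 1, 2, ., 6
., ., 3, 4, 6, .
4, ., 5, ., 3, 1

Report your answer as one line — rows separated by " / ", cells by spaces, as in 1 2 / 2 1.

(r1,c5): row 1 has {2,3,4,5,6}; column 5 has {2,3,5,6}, so it must be 1.
(r3,c6): row 3 has {3,4,5}; column 6 has {1,4,6}, so it must be 2.
(r4,c1): row 4 has {1,2,3,6}; column 1 has {3,4,6}, so it must be 5.
(r4,c5): row 4 has {1,2,3,5,6}; column 5 has {1,2,3,5,6}, so it must be 4.
(r5,c6): row 5 has {3,4,6}; column 6 has {1,2,4,6}, so it must be 5.
(r6,c4): row 6 has {1,3,4,5}; column 4 has {2,3,4}, so it must be 6.
(r2,c1): row 2 has {2,4,6}; column 1 has {3,4,5,6}, so it must be 1.
(r2,c4): row 2 has {1,2,4,6}; column 4 has {2,3,4,6}, so it must be 5.
(r2,c6): row 2 has {1,2,4,5,6}; column 6 has {1,2,4,5,6}, so it must be 3.
(r3,c4): row 3 has {2,3,4,5}; column 4 has {2,3,4,5,6}, so it must be 1.
(r5,c1): row 5 has {3,4,5,6}; column 1 has {1,3,4,5,6}, so it must be 2.
(r5,c2): row 5 has {2,3,4,5,6}; column 2 has {3,4,5}, so it must be 1.
(r6,c2): row 6 has {1,3,4,5,6}; column 2 has {1,3,4,5}, so it must be 2.
(r3,c2): row 3 has {1,2,3,4,5}; column 2 has {1,2,3,4,5}, so it must be 6.

6 5 2 3 1 4 / 1 4 6 5 2 3 / 3 6 4 1 5 2 / 5 3 1 2 4 6 / 2 1 3 4 6 5 / 4 2 5 6 3 1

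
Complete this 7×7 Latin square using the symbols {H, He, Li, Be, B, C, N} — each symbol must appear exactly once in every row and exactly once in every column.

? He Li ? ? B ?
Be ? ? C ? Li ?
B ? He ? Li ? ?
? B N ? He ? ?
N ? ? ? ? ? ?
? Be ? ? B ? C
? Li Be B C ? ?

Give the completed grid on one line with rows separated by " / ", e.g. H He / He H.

C He Li H N B Be / Be N B C H Li He / B C He N Li Be H / H B N Be He C Li / N H C Li Be He B / Li Be H He B N C / He Li Be B C H N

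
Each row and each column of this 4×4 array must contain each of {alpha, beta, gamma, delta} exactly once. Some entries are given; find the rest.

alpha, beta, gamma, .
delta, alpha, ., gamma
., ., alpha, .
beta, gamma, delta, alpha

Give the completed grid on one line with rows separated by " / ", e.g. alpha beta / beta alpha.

alpha beta gamma delta / delta alpha beta gamma / gamma delta alpha beta / beta gamma delta alpha

(r1,c4) = delta
(r2,c3) = beta
(r3,c1) = gamma
(r3,c2) = delta
(r3,c4) = beta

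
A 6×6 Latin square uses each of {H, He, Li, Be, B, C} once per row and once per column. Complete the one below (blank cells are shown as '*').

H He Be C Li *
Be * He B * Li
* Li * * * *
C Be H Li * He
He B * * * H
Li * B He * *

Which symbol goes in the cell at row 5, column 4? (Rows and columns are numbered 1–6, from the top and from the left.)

Be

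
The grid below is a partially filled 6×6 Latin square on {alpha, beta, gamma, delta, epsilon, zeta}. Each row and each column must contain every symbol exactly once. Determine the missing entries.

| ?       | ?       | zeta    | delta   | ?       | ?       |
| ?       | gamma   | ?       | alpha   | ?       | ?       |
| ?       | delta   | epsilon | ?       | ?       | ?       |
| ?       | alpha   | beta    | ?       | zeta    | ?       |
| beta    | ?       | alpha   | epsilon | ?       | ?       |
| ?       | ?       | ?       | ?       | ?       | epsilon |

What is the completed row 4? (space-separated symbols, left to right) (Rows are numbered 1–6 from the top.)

epsilon alpha beta gamma zeta delta

(r2,c3) = delta
(r4,c4) = gamma
(r4,c6) = delta
(r5,c2) = zeta
(r5,c6) = gamma
(r6,c2) = beta
(r6,c3) = gamma
(r6,c4) = zeta
(r1,c2) = epsilon
(r3,c4) = beta
(r4,c1) = epsilon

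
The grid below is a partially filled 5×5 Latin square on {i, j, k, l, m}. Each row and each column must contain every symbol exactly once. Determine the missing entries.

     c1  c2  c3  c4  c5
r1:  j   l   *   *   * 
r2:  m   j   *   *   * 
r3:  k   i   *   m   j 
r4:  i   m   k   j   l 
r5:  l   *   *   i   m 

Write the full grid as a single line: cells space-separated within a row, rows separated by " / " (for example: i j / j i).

j l m k i / m j i l k / k i l m j / i m k j l / l k j i m

row 1 has {j,l}; column 4 has {i,j,m} — only k is left for (r1,c4).
row 1 has {j,k,l}; column 5 has {j,l,m} — only i is left for (r1,c5).
row 2 has {j,m}; column 4 has {i,j,k,m} — only l is left for (r2,c4).
row 2 has {j,l,m}; column 5 has {i,j,l,m} — only k is left for (r2,c5).
row 3 has {i,j,k,m}; column 3 has {k} — only l is left for (r3,c3).
row 5 has {i,l,m}; column 2 has {i,j,l,m} — only k is left for (r5,c2).
row 5 has {i,k,l,m}; column 3 has {k,l} — only j is left for (r5,c3).
row 1 has {i,j,k,l}; column 3 has {j,k,l} — only m is left for (r1,c3).
row 2 has {j,k,l,m}; column 3 has {j,k,l,m} — only i is left for (r2,c3).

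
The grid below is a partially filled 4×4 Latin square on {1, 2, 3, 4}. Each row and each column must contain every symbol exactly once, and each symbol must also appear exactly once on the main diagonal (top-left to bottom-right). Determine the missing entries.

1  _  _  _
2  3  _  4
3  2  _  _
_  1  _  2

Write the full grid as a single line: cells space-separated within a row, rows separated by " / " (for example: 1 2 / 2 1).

1 4 2 3 / 2 3 1 4 / 3 2 4 1 / 4 1 3 2

At row 1, column 2: row 1 has {1}; column 2 has {1,2,3}; that leaves 4.
At row 1, column 4: row 1 has {1,4}; column 4 has {2,4}; that leaves 3.
At row 2, column 3: row 2 has {2,3,4}; column 3 is empty so far; that leaves 1.
At row 3, column 3: row 3 has {2,3}; column 3 has {1}; the diagonal has {1,2,3}; that leaves 4.
At row 3, column 4: row 3 has {2,3,4}; column 4 has {2,3,4}; that leaves 1.
At row 4, column 1: row 4 has {1,2}; column 1 has {1,2,3}; that leaves 4.
At row 4, column 3: row 4 has {1,2,4}; column 3 has {1,4}; that leaves 3.
At row 1, column 3: row 1 has {1,3,4}; column 3 has {1,3,4}; that leaves 2.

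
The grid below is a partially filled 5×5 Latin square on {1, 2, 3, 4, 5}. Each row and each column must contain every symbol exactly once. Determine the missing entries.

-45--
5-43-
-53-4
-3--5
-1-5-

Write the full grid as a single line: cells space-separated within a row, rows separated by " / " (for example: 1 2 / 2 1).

(r2,c2) = 2
(r2,c5) = 1
(r5,c3) = 2
(r5,c5) = 3
(r1,c5) = 2
(r4,c3) = 1
(r5,c1) = 4
(r1,c4) = 1
(r3,c4) = 2
(r4,c1) = 2
(r4,c4) = 4
(r1,c1) = 3
(r3,c1) = 1

3 4 5 1 2 / 5 2 4 3 1 / 1 5 3 2 4 / 2 3 1 4 5 / 4 1 2 5 3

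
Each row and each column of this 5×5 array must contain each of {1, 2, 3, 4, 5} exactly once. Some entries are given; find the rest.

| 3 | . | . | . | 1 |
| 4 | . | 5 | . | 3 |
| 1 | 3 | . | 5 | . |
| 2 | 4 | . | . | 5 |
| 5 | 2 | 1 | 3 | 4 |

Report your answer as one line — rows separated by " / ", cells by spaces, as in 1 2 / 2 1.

3 5 2 4 1 / 4 1 5 2 3 / 1 3 4 5 2 / 2 4 3 1 5 / 5 2 1 3 4

(r1,c2): row 1 has {1,3}; column 2 has {2,3,4}, so it must be 5.
(r2,c2): row 2 has {3,4,5}; column 2 has {2,3,4,5}, so it must be 1.
(r2,c4): row 2 has {1,3,4,5}; column 4 has {3,5}, so it must be 2.
(r3,c5): row 3 has {1,3,5}; column 5 has {1,3,4,5}, so it must be 2.
(r4,c3): row 4 has {2,4,5}; column 3 has {1,5}, so it must be 3.
(r4,c4): row 4 has {2,3,4,5}; column 4 has {2,3,5}, so it must be 1.
(r1,c4): row 1 has {1,3,5}; column 4 has {1,2,3,5}, so it must be 4.
(r3,c3): row 3 has {1,2,3,5}; column 3 has {1,3,5}, so it must be 4.
(r1,c3): row 1 has {1,3,4,5}; column 3 has {1,3,4,5}, so it must be 2.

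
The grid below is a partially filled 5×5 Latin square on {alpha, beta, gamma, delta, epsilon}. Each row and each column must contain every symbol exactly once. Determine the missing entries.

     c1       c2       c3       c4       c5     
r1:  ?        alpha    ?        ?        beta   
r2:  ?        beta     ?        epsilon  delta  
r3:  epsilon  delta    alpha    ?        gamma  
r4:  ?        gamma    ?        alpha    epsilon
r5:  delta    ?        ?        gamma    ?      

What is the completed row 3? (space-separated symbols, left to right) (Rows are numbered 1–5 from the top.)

(r1,c1) = gamma
(r1,c4) = delta
(r2,c1) = alpha
(r2,c3) = gamma
(r3,c4) = beta

epsilon delta alpha beta gamma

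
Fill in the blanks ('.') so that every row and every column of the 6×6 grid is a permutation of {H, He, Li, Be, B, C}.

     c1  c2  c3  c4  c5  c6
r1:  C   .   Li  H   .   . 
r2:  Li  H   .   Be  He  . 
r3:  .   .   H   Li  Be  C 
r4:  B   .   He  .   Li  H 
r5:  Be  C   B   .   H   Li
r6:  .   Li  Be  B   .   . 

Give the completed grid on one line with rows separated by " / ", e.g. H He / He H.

C He Li H B Be / Li H C Be He B / He B H Li Be C / B Be He C Li H / Be C B He H Li / H Li Be B C He

At row 1, column 5: row 1 has {H,Li,C}; column 5 has {H,He,Li,Be}; that leaves B.
At row 2, column 3: row 2 has {H,He,Li,Be}; column 3 has {H,He,Li,Be,B}; that leaves C.
At row 2, column 6: row 2 has {H,He,Li,Be,C}; column 6 has {H,Li,C}; that leaves B.
At row 3, column 1: row 3 has {H,Li,Be,C}; column 1 has {Li,Be,B,C}; that leaves He.
At row 3, column 2: row 3 has {H,He,Li,Be,C}; column 2 has {H,Li,C}; that leaves B.
At row 4, column 2: row 4 has {H,He,Li,B}; column 2 has {H,Li,B,C}; that leaves Be.
At row 4, column 4: row 4 has {H,He,Li,Be,B}; column 4 has {H,Li,Be,B}; that leaves C.
At row 5, column 4: row 5 has {H,Li,Be,B,C}; column 4 has {H,Li,Be,B,C}; that leaves He.
At row 6, column 1: row 6 has {Li,Be,B}; column 1 has {He,Li,Be,B,C}; that leaves H.
At row 6, column 5: row 6 has {H,Li,Be,B}; column 5 has {H,He,Li,Be,B}; that leaves C.
At row 6, column 6: row 6 has {H,Li,Be,B,C}; column 6 has {H,Li,B,C}; that leaves He.
At row 1, column 2: row 1 has {H,Li,B,C}; column 2 has {H,Li,Be,B,C}; that leaves He.
At row 1, column 6: row 1 has {H,He,Li,B,C}; column 6 has {H,He,Li,B,C}; that leaves Be.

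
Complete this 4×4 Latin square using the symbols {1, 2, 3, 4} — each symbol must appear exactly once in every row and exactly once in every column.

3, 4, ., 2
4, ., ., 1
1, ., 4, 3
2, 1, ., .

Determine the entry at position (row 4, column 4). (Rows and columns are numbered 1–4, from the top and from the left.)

4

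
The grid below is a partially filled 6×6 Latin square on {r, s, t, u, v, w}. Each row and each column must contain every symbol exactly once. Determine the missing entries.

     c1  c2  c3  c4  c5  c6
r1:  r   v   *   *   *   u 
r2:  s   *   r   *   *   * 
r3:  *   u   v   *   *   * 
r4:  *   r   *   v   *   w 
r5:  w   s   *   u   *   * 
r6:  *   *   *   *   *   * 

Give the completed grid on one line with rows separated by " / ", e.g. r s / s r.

r v w t s u / s t r w u v / t u v r w s / u r s v t w / w s t u v r / v w u s r t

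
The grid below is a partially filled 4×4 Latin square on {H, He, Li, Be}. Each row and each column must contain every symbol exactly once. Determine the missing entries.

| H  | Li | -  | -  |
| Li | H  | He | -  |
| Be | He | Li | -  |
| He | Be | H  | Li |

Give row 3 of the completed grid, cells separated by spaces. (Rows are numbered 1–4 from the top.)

(r1,c3): row 1 has {H,Li}; column 3 has {H,He,Li}, so it must be Be.
(r1,c4): row 1 has {H,Li,Be}; column 4 has {Li}, so it must be He.
(r2,c4): row 2 has {H,He,Li}; column 4 has {He,Li}, so it must be Be.
(r3,c4): row 3 has {He,Li,Be}; column 4 has {He,Li,Be}, so it must be H.

Be He Li H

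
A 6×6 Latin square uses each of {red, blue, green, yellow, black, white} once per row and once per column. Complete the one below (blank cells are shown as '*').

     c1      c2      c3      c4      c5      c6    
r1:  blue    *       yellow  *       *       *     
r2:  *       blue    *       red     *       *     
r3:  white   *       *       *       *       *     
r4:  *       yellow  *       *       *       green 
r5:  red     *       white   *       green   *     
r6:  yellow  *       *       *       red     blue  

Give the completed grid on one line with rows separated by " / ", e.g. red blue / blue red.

Cell (r4,c1): row 4 has {green,yellow}; column 1 has {red,blue,yellow,white} → black.
Cell (r5,c2): row 5 has {red,green,white}; column 2 has {blue,yellow} → black.
Cell (r5,c6): row 5 has {red,green,black,white}; column 6 has {blue,green} → yellow.
Cell (r2,c1): row 2 has {red,blue}; column 1 has {red,blue,yellow,black,white} → green.
Cell (r2,c3): row 2 has {red,blue,green}; column 3 has {yellow,white} → black.
Cell (r2,c6): row 2 has {red,blue,green,black}; column 6 has {blue,green,yellow} → white.
Cell (r5,c4): row 5 has {red,green,yellow,black,white}; column 4 has {red} → blue.
Cell (r6,c3): row 6 has {red,blue,yellow}; column 3 has {yellow,black,white} → green.
Cell (r2,c5): row 2 has {red,blue,green,black,white}; column 5 has {red,green} → yellow.
Cell (r4,c4): row 4 has {green,yellow,black}; column 4 has {red,blue} → white.
Cell (r4,c5): row 4 has {green,yellow,black,white}; column 5 has {red,green,yellow} → blue.
Cell (r6,c2): row 6 has {red,blue,green,yellow}; column 2 has {blue,yellow,black} → white.
Cell (r6,c4): row 6 has {red,blue,green,yellow,white}; column 4 has {red,blue,white} → black.
Cell (r1,c4): row 1 has {blue,yellow}; column 4 has {red,blue,black,white} → green.
Cell (r3,c4): row 3 has {white}; column 4 has {red,blue,green,black,white} → yellow.
Cell (r3,c5): row 3 has {yellow,white}; column 5 has {red,blue,green,yellow} → black.
Cell (r3,c6): row 3 has {yellow,black,white}; column 6 has {blue,green,yellow,white} → red.
Cell (r4,c3): row 4 has {blue,green,yellow,black,white}; column 3 has {green,yellow,black,white} → red.
Cell (r1,c2): row 1 has {blue,green,yellow}; column 2 has {blue,yellow,black,white} → red.
Cell (r1,c5): row 1 has {red,blue,green,yellow}; column 5 has {red,blue,green,yellow,black} → white.
Cell (r1,c6): row 1 has {red,blue,green,yellow,white}; column 6 has {red,blue,green,yellow,white} → black.
Cell (r3,c2): row 3 has {red,yellow,black,white}; column 2 has {red,blue,yellow,black,white} → green.
Cell (r3,c3): row 3 has {red,green,yellow,black,white}; column 3 has {red,green,yellow,black,white} → blue.

blue red yellow green white black / green blue black red yellow white / white green blue yellow black red / black yellow red white blue green / red black white blue green yellow / yellow white green black red blue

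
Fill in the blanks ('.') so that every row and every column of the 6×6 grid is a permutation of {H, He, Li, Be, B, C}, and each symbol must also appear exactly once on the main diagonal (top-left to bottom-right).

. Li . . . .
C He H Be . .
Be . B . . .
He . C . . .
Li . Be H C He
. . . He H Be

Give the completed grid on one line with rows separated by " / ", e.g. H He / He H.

H Li He B Be C / C He H Be Li B / Be H B C He Li / He Be C Li B H / Li B Be H C He / B C Li He H Be

At row 1, column 1: row 1 has {Li}; column 1 has {He,Li,Be,C}; the diagonal has {He,Be,B,C}; that leaves H.
At row 1, column 3: row 1 has {H,Li}; column 3 has {H,Be,B,C}; that leaves He.
At row 4, column 4: row 4 has {He,C}; column 4 has {H,He,Be}; the diagonal has {H,He,Be,B,C}; that leaves Li.
At row 5, column 2: row 5 has {H,He,Li,Be,C}; column 2 has {He,Li}; that leaves B.
At row 6, column 1: row 6 has {H,He,Be}; column 1 has {H,He,Li,Be,C}; that leaves B.
At row 6, column 2: row 6 has {H,He,Be,B}; column 2 has {He,Li,B}; that leaves C.
At row 6, column 3: row 6 has {H,He,Be,B,C}; column 3 has {H,He,Be,B,C}; that leaves Li.
At row 3, column 2: row 3 has {Be,B}; column 2 has {He,Li,B,C}; that leaves H.
At row 3, column 4: row 3 has {H,Be,B}; column 4 has {H,He,Li,Be}; that leaves C.
At row 3, column 6: row 3 has {H,Be,B,C}; column 6 has {He,Be}; that leaves Li.
At row 4, column 2: row 4 has {He,Li,C}; column 2 has {H,He,Li,B,C}; that leaves Be.
At row 4, column 5: row 4 has {He,Li,Be,C}; column 5 has {H,C}; that leaves B.
At row 4, column 6: row 4 has {He,Li,Be,B,C}; column 6 has {He,Li,Be}; that leaves H.
At row 1, column 4: row 1 has {H,He,Li}; column 4 has {H,He,Li,Be,C}; that leaves B.
At row 1, column 5: row 1 has {H,He,Li,B}; column 5 has {H,B,C}; that leaves Be.
At row 1, column 6: row 1 has {H,He,Li,Be,B}; column 6 has {H,He,Li,Be}; that leaves C.
At row 2, column 5: row 2 has {H,He,Be,C}; column 5 has {H,Be,B,C}; that leaves Li.
At row 2, column 6: row 2 has {H,He,Li,Be,C}; column 6 has {H,He,Li,Be,C}; that leaves B.
At row 3, column 5: row 3 has {H,Li,Be,B,C}; column 5 has {H,Li,Be,B,C}; that leaves He.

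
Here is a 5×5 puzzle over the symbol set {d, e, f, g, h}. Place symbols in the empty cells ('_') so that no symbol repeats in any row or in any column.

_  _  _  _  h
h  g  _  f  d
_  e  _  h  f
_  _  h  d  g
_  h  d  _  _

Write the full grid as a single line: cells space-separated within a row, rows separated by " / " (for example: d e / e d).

g d f e h / h g e f d / d e g h f / e f h d g / f h d g e

(r2,c3): row 2 has {d,f,g,h}; column 3 has {d,h}, so it must be e.
(r3,c3): row 3 has {e,f,h}; column 3 has {d,e,h}, so it must be g.
(r4,c2): row 4 has {d,g,h}; column 2 has {e,g,h}, so it must be f.
(r5,c5): row 5 has {d,h}; column 5 has {d,f,g,h}, so it must be e.
(r1,c2): row 1 has {h}; column 2 has {e,f,g,h}, so it must be d.
(r1,c3): row 1 has {d,h}; column 3 has {d,e,g,h}, so it must be f.
(r3,c1): row 3 has {e,f,g,h}; column 1 has {h}, so it must be d.
(r4,c1): row 4 has {d,f,g,h}; column 1 has {d,h}, so it must be e.
(r5,c4): row 5 has {d,e,h}; column 4 has {d,f,h}, so it must be g.
(r1,c1): row 1 has {d,f,h}; column 1 has {d,e,h}, so it must be g.
(r1,c4): row 1 has {d,f,g,h}; column 4 has {d,f,g,h}, so it must be e.
(r5,c1): row 5 has {d,e,g,h}; column 1 has {d,e,g,h}, so it must be f.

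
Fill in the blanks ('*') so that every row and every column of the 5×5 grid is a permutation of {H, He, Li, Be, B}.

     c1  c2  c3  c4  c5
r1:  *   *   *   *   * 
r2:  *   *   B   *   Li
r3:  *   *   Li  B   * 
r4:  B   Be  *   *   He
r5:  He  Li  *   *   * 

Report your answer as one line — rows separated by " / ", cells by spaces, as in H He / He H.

Li B He Be H / Be H B He Li / H He Li B Be / B Be H Li He / He Li Be H B

(r4,c3): row 4 has {He,Be,B}; column 3 has {Li,B}, so it must be H.
(r4,c4): row 4 has {H,He,Be,B}; column 4 has {B}, so it must be Li.
(r5,c3): row 5 has {He,Li}; column 3 has {H,Li,B}, so it must be Be.
(r5,c4): row 5 has {He,Li,Be}; column 4 has {Li,B}, so it must be H.
(r5,c5): row 5 has {H,He,Li,Be}; column 5 has {He,Li}, so it must be B.
(r1,c3): row 1 is empty so far; column 3 has {H,Li,Be,B}, so it must be He.
(r1,c4): row 1 has {He}; column 4 has {H,Li,B}, so it must be Be.
(r1,c5): row 1 has {He,Be}; column 5 has {He,Li,B}, so it must be H.
(r2,c4): row 2 has {Li,B}; column 4 has {H,Li,Be,B}, so it must be He.
(r3,c5): row 3 has {Li,B}; column 5 has {H,He,Li,B}, so it must be Be.
(r1,c1): row 1 has {H,He,Be}; column 1 has {He,B}, so it must be Li.
(r1,c2): row 1 has {H,He,Li,Be}; column 2 has {Li,Be}, so it must be B.
(r2,c2): row 2 has {He,Li,B}; column 2 has {Li,Be,B}, so it must be H.
(r3,c1): row 3 has {Li,Be,B}; column 1 has {He,Li,B}, so it must be H.
(r3,c2): row 3 has {H,Li,Be,B}; column 2 has {H,Li,Be,B}, so it must be He.
(r2,c1): row 2 has {H,He,Li,B}; column 1 has {H,He,Li,B}, so it must be Be.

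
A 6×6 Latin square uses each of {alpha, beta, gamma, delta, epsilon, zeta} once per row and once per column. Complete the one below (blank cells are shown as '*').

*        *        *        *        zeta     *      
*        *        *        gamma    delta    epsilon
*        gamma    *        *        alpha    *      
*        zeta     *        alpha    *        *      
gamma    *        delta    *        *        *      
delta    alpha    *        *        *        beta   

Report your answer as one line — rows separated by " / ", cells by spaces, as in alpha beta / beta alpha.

(r2,c2) = beta
(r5,c2) = epsilon
(r5,c5) = beta
(r1,c2) = delta
(r5,c4) = zeta
(r5,c6) = alpha
(r6,c4) = epsilon
(r6,c5) = gamma
(r1,c4) = beta
(r1,c6) = gamma
(r3,c4) = delta
(r3,c6) = zeta
(r4,c5) = epsilon
(r4,c6) = delta
(r6,c3) = zeta
(r2,c3) = alpha
(r4,c1) = beta
(r4,c3) = gamma
(r1,c3) = epsilon
(r2,c1) = zeta
(r3,c1) = epsilon
(r3,c3) = beta
(r1,c1) = alpha

alpha delta epsilon beta zeta gamma / zeta beta alpha gamma delta epsilon / epsilon gamma beta delta alpha zeta / beta zeta gamma alpha epsilon delta / gamma epsilon delta zeta beta alpha / delta alpha zeta epsilon gamma beta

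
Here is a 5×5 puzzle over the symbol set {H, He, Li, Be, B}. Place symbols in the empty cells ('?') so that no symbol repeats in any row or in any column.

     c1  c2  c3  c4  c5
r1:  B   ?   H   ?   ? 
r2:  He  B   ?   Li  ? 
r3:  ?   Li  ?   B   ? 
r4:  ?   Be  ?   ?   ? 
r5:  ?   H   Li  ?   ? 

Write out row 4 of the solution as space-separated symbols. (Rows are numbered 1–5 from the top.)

(r1,c2): row 1 has {H,B}; column 2 has {H,Li,Be,B}, so it must be He.
(r1,c4): row 1 has {H,He,B}; column 4 has {Li,B}, so it must be Be.
(r1,c5): row 1 has {H,He,Be,B}; column 5 is empty so far, so it must be Li.
(r2,c3): row 2 has {He,Li,B}; column 3 has {H,Li}, so it must be Be.
(r2,c5): row 2 has {He,Li,Be,B}; column 5 has {Li}, so it must be H.
(r3,c3): row 3 has {Li,B}; column 3 has {H,Li,Be}, so it must be He.
(r3,c5): row 3 has {He,Li,B}; column 5 has {H,Li}, so it must be Be.
(r4,c3): row 4 has {Be}; column 3 has {H,He,Li,Be}, so it must be B.
(r4,c5): row 4 has {Be,B}; column 5 has {H,Li,Be}, so it must be He.
(r5,c1): row 5 has {H,Li}; column 1 has {He,B}, so it must be Be.
(r5,c4): row 5 has {H,Li,Be}; column 4 has {Li,Be,B}, so it must be He.
(r5,c5): row 5 has {H,He,Li,Be}; column 5 has {H,He,Li,Be}, so it must be B.
(r3,c1): row 3 has {He,Li,Be,B}; column 1 has {He,Be,B}, so it must be H.
(r4,c1): row 4 has {He,Be,B}; column 1 has {H,He,Be,B}, so it must be Li.
(r4,c4): row 4 has {He,Li,Be,B}; column 4 has {He,Li,Be,B}, so it must be H.

Li Be B H He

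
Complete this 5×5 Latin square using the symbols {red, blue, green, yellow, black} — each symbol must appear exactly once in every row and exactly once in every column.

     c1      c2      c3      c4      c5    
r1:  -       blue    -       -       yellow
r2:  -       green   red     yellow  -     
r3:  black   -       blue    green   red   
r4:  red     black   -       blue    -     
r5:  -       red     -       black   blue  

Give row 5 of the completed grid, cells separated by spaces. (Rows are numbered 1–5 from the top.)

At row 1, column 1: row 1 has {blue,yellow}; column 1 has {red,black}; that leaves green.
At row 1, column 3: row 1 has {blue,green,yellow}; column 3 has {red,blue}; that leaves black.
At row 1, column 4: row 1 has {blue,green,yellow,black}; column 4 has {blue,green,yellow,black}; that leaves red.
At row 2, column 1: row 2 has {red,green,yellow}; column 1 has {red,green,black}; that leaves blue.
At row 2, column 5: row 2 has {red,blue,green,yellow}; column 5 has {red,blue,yellow}; that leaves black.
At row 3, column 2: row 3 has {red,blue,green,black}; column 2 has {red,blue,green,black}; that leaves yellow.
At row 4, column 5: row 4 has {red,blue,black}; column 5 has {red,blue,yellow,black}; that leaves green.
At row 5, column 1: row 5 has {red,blue,black}; column 1 has {red,blue,green,black}; that leaves yellow.
At row 5, column 3: row 5 has {red,blue,yellow,black}; column 3 has {red,blue,black}; that leaves green.

yellow red green black blue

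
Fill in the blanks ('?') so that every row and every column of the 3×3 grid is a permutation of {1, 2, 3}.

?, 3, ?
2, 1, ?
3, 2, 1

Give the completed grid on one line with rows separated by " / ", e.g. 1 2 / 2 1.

(r1,c1) = 1
(r1,c3) = 2
(r2,c3) = 3

1 3 2 / 2 1 3 / 3 2 1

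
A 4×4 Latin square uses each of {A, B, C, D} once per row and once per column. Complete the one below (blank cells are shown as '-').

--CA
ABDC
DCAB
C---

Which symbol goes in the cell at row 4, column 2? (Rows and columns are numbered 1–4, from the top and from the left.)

(r1,c1) = B
(r1,c2) = D
(r4,c2) = A

A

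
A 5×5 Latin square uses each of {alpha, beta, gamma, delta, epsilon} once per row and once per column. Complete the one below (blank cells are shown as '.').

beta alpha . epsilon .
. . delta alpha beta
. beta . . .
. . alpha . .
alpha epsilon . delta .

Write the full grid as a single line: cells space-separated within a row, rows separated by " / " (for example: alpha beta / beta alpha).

beta alpha gamma epsilon delta / epsilon gamma delta alpha beta / delta beta epsilon gamma alpha / gamma delta alpha beta epsilon / alpha epsilon beta delta gamma

(r1,c3) = gamma
(r1,c5) = delta
(r2,c2) = gamma
(r3,c3) = epsilon
(r3,c4) = gamma
(r3,c5) = alpha
(r4,c2) = delta
(r4,c4) = beta
(r5,c3) = beta
(r5,c5) = gamma
(r2,c1) = epsilon
(r3,c1) = delta
(r4,c1) = gamma
(r4,c5) = epsilon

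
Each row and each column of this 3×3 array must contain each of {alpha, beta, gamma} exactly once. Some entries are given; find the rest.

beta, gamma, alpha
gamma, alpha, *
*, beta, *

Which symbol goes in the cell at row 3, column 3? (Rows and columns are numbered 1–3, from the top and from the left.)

(r2,c3) = beta
(r3,c1) = alpha
(r3,c3) = gamma

gamma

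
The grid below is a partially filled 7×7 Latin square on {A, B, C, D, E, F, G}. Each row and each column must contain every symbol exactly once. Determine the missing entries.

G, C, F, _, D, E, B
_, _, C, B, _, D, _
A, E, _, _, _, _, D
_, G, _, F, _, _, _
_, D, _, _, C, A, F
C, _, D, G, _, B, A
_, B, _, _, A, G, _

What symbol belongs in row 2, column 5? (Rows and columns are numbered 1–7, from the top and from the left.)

At row 1, column 4: row 1 has {B,C,D,E,F,G}; column 4 has {B,F,G}; that leaves A.
At row 3, column 4: row 3 has {A,D,E}; column 4 has {A,B,F,G}; that leaves C.
At row 3, column 6: row 3 has {A,C,D,E}; column 6 has {A,B,D,E,G}; that leaves F.
At row 4, column 6: row 4 has {F,G}; column 6 has {A,B,D,E,F,G}; that leaves C.
At row 4, column 7: row 4 has {C,F,G}; column 7 has {A,B,D,F}; that leaves E.
At row 5, column 4: row 5 has {A,C,D,F}; column 4 has {A,B,C,F,G}; that leaves E.
At row 6, column 2: row 6 has {A,B,C,D,G}; column 2 has {B,C,D,E,G}; that leaves F.
At row 6, column 5: row 6 has {A,B,C,D,F,G}; column 5 has {A,C,D}; that leaves E.
At row 7, column 3: row 7 has {A,B,G}; column 3 has {C,D,F}; that leaves E.
At row 7, column 4: row 7 has {A,B,E,G}; column 4 has {A,B,C,E,F,G}; that leaves D.
At row 7, column 7: row 7 has {A,B,D,E,G}; column 7 has {A,B,D,E,F}; that leaves C.
At row 2, column 2: row 2 has {B,C,D}; column 2 has {B,C,D,E,F,G}; that leaves A.
At row 2, column 7: row 2 has {A,B,C,D}; column 7 has {A,B,C,D,E,F}; that leaves G.
At row 4, column 5: row 4 has {C,E,F,G}; column 5 has {A,C,D,E}; that leaves B.
At row 5, column 1: row 5 has {A,C,D,E,F}; column 1 has {A,C,G}; that leaves B.
At row 5, column 3: row 5 has {A,B,C,D,E,F}; column 3 has {C,D,E,F}; that leaves G.
At row 7, column 1: row 7 has {A,B,C,D,E,G}; column 1 has {A,B,C,G}; that leaves F.
At row 2, column 1: row 2 has {A,B,C,D,G}; column 1 has {A,B,C,F,G}; that leaves E.
At row 2, column 5: row 2 has {A,B,C,D,E,G}; column 5 has {A,B,C,D,E}; that leaves F.

F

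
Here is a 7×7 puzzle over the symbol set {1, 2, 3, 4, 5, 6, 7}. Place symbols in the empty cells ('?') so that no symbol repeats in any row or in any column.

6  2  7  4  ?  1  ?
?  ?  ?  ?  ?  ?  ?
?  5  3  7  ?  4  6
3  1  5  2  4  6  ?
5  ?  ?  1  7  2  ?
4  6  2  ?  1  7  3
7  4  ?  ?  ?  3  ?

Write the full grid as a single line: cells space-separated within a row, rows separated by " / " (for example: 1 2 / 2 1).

6 2 7 4 3 1 5 / 2 7 4 3 6 5 1 / 1 5 3 7 2 4 6 / 3 1 5 2 4 6 7 / 5 3 6 1 7 2 4 / 4 6 2 5 1 7 3 / 7 4 1 6 5 3 2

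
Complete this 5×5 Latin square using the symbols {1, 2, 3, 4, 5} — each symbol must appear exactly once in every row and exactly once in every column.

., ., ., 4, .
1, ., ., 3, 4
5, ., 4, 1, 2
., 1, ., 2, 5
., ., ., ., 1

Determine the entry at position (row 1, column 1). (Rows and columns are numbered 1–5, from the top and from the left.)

2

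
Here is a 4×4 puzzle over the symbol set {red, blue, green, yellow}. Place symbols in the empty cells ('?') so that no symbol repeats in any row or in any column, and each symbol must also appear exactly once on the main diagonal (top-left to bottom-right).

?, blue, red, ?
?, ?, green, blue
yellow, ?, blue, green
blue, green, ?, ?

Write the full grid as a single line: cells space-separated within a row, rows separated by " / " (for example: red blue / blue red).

green blue red yellow / red yellow green blue / yellow red blue green / blue green yellow red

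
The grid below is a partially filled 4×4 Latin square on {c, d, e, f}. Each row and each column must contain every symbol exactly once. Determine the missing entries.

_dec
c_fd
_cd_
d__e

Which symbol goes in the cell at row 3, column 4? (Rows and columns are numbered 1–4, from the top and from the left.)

f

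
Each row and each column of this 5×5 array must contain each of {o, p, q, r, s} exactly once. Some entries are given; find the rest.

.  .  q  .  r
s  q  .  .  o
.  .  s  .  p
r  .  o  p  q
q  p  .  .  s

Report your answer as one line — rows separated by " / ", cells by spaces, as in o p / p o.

p o q s r / s q p r o / o r s q p / r s o p q / q p r o s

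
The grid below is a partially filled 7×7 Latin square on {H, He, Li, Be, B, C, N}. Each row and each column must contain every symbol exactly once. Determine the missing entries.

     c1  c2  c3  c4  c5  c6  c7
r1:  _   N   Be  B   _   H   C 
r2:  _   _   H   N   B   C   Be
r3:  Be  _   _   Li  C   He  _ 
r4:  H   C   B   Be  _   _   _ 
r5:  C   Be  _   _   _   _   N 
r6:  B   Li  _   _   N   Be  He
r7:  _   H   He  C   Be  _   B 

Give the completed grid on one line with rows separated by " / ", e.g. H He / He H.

He N Be B Li H C / Li He H N B C Be / Be B N Li C He H / H C B Be He N Li / C Be Li He H B N / B Li C H N Be He / N H He C Be Li B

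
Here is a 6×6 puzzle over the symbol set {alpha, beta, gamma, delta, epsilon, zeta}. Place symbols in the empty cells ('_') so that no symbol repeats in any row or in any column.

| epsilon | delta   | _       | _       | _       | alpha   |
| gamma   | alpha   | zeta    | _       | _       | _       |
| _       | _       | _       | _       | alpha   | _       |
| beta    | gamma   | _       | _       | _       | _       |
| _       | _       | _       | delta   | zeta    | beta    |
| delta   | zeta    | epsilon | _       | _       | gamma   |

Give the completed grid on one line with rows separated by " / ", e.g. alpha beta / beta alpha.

epsilon delta beta zeta gamma alpha / gamma alpha zeta beta epsilon delta / zeta beta delta gamma alpha epsilon / beta gamma alpha epsilon delta zeta / alpha epsilon gamma delta zeta beta / delta zeta epsilon alpha beta gamma

At row 3, column 1: row 3 has {alpha}; column 1 has {beta,gamma,delta,epsilon}; that leaves zeta.
At row 5, column 1: row 5 has {beta,delta,zeta}; column 1 has {beta,gamma,delta,epsilon,zeta}; that leaves alpha.
At row 5, column 2: row 5 has {alpha,beta,delta,zeta}; column 2 has {alpha,gamma,delta,zeta}; that leaves epsilon.
At row 5, column 3: row 5 has {alpha,beta,delta,epsilon,zeta}; column 3 has {epsilon,zeta}; that leaves gamma.
At row 6, column 5: row 6 has {gamma,delta,epsilon,zeta}; column 5 has {alpha,zeta}; that leaves beta.
At row 1, column 3: row 1 has {alpha,delta,epsilon}; column 3 has {gamma,epsilon,zeta}; that leaves beta.
At row 1, column 5: row 1 has {alpha,beta,delta,epsilon}; column 5 has {alpha,beta,zeta}; that leaves gamma.
At row 3, column 2: row 3 has {alpha,zeta}; column 2 has {alpha,gamma,delta,epsilon,zeta}; that leaves beta.
At row 3, column 3: row 3 has {alpha,beta,zeta}; column 3 has {beta,gamma,epsilon,zeta}; that leaves delta.
At row 3, column 6: row 3 has {alpha,beta,delta,zeta}; column 6 has {alpha,beta,gamma}; that leaves epsilon.
At row 4, column 3: row 4 has {beta,gamma}; column 3 has {beta,gamma,delta,epsilon,zeta}; that leaves alpha.
At row 6, column 4: row 6 has {beta,gamma,delta,epsilon,zeta}; column 4 has {delta}; that leaves alpha.
At row 1, column 4: row 1 has {alpha,beta,gamma,delta,epsilon}; column 4 has {alpha,delta}; that leaves zeta.
At row 2, column 6: row 2 has {alpha,gamma,zeta}; column 6 has {alpha,beta,gamma,epsilon}; that leaves delta.
At row 3, column 4: row 3 has {alpha,beta,delta,epsilon,zeta}; column 4 has {alpha,delta,zeta}; that leaves gamma.
At row 4, column 4: row 4 has {alpha,beta,gamma}; column 4 has {alpha,gamma,delta,zeta}; that leaves epsilon.
At row 4, column 5: row 4 has {alpha,beta,gamma,epsilon}; column 5 has {alpha,beta,gamma,zeta}; that leaves delta.
At row 4, column 6: row 4 has {alpha,beta,gamma,delta,epsilon}; column 6 has {alpha,beta,gamma,delta,epsilon}; that leaves zeta.
At row 2, column 4: row 2 has {alpha,gamma,delta,zeta}; column 4 has {alpha,gamma,delta,epsilon,zeta}; that leaves beta.
At row 2, column 5: row 2 has {alpha,beta,gamma,delta,zeta}; column 5 has {alpha,beta,gamma,delta,zeta}; that leaves epsilon.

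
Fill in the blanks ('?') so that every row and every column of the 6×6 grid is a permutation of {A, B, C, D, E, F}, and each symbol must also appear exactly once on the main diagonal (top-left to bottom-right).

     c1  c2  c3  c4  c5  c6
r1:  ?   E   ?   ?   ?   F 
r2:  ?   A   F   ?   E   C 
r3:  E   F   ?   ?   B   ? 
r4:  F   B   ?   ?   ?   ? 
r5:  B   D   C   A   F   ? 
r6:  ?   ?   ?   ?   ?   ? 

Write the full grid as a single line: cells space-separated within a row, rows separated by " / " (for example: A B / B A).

C E B D A F / D A F B E C / E F D C B A / F B A E C D / B D C A F E / A C E F D B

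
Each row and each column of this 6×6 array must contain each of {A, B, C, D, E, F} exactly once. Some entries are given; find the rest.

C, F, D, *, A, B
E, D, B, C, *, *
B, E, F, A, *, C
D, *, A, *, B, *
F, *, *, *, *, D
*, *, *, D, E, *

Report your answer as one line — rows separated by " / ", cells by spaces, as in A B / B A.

C F D E A B / E D B C F A / B E F A D C / D C A F B E / F A E B C D / A B C D E F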